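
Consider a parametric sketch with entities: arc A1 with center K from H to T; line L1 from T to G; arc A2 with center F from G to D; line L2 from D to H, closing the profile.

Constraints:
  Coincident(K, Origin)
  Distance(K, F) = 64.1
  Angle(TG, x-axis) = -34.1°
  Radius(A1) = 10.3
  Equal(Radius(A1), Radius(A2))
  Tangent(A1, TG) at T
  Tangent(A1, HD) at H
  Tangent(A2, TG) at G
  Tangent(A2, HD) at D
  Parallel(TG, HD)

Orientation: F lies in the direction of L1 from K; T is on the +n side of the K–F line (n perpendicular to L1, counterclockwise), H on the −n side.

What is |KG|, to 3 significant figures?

64.9

Tangency of A1 to both parallel lines with radius 10.3 puts T and H at K ± 10.3·n: T = (5.77, 8.53), H = (-5.77, -8.53). Equal radii place G and D the same way about F: G = F + 10.3·n = (58.9, -27.4), D = F − 10.3·n = (47.3, -44.5). Then |KG| = |G − K| = 64.9.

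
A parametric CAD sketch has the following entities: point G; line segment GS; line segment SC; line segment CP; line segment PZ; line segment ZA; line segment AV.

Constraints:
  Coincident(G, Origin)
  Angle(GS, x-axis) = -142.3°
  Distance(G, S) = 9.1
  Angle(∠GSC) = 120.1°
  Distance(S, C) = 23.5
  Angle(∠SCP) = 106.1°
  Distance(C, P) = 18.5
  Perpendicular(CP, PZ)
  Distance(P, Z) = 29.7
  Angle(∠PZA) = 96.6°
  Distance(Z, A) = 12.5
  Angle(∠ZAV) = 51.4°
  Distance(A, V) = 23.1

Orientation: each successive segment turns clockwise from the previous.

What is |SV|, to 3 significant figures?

27.2

∠PZA = 96.6° gives ZA at -89.5° from the x-axis; with |ZA| = 12.5, A = (2.65, 6.05). ∠ZAV = 51.4° gives AV at 142° from the x-axis; with |AV| = 23.1, V = (-15.5, 20.3). Then |SV| = |V − S| = 27.2.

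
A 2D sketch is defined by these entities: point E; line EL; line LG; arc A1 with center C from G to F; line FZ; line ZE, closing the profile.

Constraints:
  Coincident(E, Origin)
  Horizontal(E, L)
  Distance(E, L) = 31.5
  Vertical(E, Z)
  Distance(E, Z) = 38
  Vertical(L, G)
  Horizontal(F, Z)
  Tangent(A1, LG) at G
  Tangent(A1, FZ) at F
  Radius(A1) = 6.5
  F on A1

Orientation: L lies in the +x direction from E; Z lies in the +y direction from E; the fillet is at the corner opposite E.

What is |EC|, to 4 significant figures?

40.22

E is at the origin; E and L share the same y with |EL| = 31.5 and L on the +x side, so L = (31.50, 0.000). E and Z share the same x with |EZ| = 38.0 and Z on the +y side, so Z = (0.000, 38.00). The virtual corner opposite E is at (31.50, 38.00). A1 meets LG tangentially, so CG is at right angles to LG and tangency of A1 to FZ means the radius CF is perpendicular to FZ, with radius 6.5, so the center C sits 6.5 in from both sides at C = (25.00, 31.50). Then |EC| = |C − E| = 40.22.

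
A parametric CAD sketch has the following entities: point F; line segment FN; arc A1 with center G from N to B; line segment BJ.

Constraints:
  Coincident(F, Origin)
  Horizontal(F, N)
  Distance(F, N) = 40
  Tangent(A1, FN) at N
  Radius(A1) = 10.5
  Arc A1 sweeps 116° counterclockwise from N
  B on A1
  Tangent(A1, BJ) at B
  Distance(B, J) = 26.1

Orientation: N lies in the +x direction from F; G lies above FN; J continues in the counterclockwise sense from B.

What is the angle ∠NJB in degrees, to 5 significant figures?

23.025°

F is at the origin; FN is horizontal with |FN| = 40.0 and N on the +x side, so N = (40.000, 0.0000). Since A1 is tangent to FN there, GN ⟂ FN, so G = N + (0, 10.5) = (40.000, 10.500). On A1, N sits at bearing -90° from G; a 116° counterclockwise sweep puts B at bearing 26°, so B = G + 10.5·(cos 26°, sin 26°) = (49.437, 15.103). Since A1 is tangent to BJ there, GB ⟂ BJ, so BJ runs along (−sin 26°, cos 26°); with |BJ| = 26.1, J = (37.996, 38.561). Then cos ∠NJB = JN·JB / (|JN||JB|), giving 23.025°.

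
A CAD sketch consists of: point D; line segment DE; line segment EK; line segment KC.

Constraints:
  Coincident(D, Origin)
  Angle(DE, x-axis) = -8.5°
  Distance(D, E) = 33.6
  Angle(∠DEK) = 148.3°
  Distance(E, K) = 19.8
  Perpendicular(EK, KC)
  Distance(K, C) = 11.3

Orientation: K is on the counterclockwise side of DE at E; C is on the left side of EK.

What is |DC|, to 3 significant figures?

48.8

∠DEK = 148.3°, so EK runs at -8.5° + (180° − 148.3°) = 23.2° from the x-axis; with |EK| = 19.8, K = E + 19.8·(cos 23.2°, sin 23.2°) = (51.4, 2.83). EK ⟂ KC; with |KC| = 11.3 on the left of EK, C = K + 11.3·(-0.394, 0.919) = (47.0, 13.2). Then |DC| = |C − D| = 48.8.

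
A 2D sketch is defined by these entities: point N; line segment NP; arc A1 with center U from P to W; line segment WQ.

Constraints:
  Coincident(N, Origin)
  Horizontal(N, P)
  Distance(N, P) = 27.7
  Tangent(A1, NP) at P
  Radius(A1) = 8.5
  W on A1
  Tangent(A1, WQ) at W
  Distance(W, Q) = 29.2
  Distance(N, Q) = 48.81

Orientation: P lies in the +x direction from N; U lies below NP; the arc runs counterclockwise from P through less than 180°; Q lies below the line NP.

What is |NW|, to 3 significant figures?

22.7

N is at the origin; NP is horizontal with |NP| = 27.7 and P on the +x side, so P = (27.7, 0.00). A1 meets NP tangentially, so UP is at right angles to NP, so U = P + (0, -8.5) = (27.7, -8.50). Since UW ⟂ WQ (tangency), |UQ| = √(8.5² + 29.2²) = 30.4 regardless of where W sits on A1. So Q lies on both circle(N, 48.81) and circle(U, 30.4); the below-NP intersection is Q = (29.5, -38.9). W is the foot of the tangent from Q: W = (19.7, -11.4).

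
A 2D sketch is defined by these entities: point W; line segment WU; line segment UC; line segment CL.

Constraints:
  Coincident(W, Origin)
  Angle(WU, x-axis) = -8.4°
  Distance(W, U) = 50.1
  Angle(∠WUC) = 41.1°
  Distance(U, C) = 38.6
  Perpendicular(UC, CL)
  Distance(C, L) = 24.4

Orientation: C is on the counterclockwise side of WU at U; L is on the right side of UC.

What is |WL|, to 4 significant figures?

57.34

W is at the origin; WU runs at -8.4° with length 50.1, so U = 50.1·(cos -8.4°, sin -8.4°) = (49.56, -7.319). ∠WUC = 41.1°, so UC runs at -8.4° + (180° − 41.1°) = 130.5° from the x-axis; with |UC| = 38.6, C = U + 38.6·(cos 130.5°, sin 130.5°) = (24.49, 22.03). UC is perpendicular to CL; with |CL| = 24.4 on the right of UC, L = C + 24.4·(0.7604, 0.6494) = (43.05, 37.88). Then |WL| = |L − W| = 57.34.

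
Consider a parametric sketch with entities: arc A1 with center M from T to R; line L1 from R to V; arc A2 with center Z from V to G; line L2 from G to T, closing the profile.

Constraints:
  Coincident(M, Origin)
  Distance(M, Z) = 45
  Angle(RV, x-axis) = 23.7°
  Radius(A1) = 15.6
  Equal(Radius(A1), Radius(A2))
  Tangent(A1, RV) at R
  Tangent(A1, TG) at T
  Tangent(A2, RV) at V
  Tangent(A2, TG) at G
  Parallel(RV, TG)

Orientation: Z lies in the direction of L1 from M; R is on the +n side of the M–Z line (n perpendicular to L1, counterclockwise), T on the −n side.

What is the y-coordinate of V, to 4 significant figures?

32.37

The slot axis is L1's direction at 23.7°, so u = (cos 23.7°, sin 23.7°) = (0.9157, 0.4019) and n = (−sin 23.7°, cos 23.7°) = (-0.4019, 0.9157). M is at the origin and Z lies 45.0 along u from M, so Z = 45.0·u = (41.20, 18.09). Tangency of A1 to both parallel lines with radius 15.6 puts R and T at M ± 15.6·n: R = (-6.270, 14.28), T = (6.270, -14.28). Equal radii place V and G the same way about Z: V = Z + 15.6·n = (34.93, 32.37), G = Z − 15.6·n = (47.48, 3.803). So V.y = 32.37.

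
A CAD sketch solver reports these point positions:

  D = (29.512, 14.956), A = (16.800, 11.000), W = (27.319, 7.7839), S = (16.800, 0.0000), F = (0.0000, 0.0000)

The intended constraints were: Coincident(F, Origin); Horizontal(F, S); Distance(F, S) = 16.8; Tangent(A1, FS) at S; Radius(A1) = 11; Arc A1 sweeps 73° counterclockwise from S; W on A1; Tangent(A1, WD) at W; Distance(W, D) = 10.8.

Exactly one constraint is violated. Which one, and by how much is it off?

Distance(W, D) = 10.8 — off by 3.30.

F = (0.00, 0.00) ✓; F.y = 0.00, S.y = 0.00 ✓; |FS| = 16.80 ✓; ∠(AS, SF) = 90.00° ✓; |AS| = 11.00 ✓; bearing(A→W) − bearing(A→S) = 73.00° ✓; |AW| = 11.00 ✓; ∠(AW, WD) = 90.00° ✓; |WD| = 7.500 ✗.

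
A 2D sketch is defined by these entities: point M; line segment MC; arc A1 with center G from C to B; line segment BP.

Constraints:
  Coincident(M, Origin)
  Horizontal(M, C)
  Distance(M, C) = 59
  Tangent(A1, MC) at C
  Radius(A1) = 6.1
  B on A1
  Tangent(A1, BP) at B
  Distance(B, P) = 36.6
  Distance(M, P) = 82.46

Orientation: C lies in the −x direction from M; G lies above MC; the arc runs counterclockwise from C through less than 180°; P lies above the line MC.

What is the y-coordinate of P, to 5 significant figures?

41.025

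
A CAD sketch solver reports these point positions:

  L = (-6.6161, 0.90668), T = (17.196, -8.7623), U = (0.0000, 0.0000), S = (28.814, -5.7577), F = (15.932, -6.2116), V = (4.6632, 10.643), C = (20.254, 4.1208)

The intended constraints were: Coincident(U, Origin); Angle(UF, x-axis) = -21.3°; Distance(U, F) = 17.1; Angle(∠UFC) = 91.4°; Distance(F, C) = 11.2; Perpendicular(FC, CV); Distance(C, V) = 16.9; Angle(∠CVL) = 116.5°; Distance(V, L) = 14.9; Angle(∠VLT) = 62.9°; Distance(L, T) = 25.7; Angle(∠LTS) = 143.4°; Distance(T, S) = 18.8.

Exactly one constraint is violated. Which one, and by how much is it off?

Distance(T, S) = 18.8 — off by 6.80.

U = (0.00, 0.00) ✓; UF at -21.30° ✓; |UF| = 17.10 ✓; ∠UFC = 91.40° ✓; |FC| = 11.20 ✓; ∠(FC, CV) = 90.00° ✓; |CV| = 16.90 ✓; ∠CVL = 116.5° ✓; |VL| = 14.90 ✓; ∠VLT = 62.90° ✓; |LT| = 25.70 ✓; ∠LTS = 143.4° ✓; |TS| = 12.00 ✗.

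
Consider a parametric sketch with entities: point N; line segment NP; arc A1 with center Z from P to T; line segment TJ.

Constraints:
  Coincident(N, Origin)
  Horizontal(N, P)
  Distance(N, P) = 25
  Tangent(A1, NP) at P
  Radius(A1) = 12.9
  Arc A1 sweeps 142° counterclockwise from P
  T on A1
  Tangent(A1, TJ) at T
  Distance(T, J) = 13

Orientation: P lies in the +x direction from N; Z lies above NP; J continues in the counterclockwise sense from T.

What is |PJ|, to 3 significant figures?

31.2

N is at the origin; NP is horizontal with |NP| = 25.0 and P on the +x side, so P = (25.0, 0.00). Since A1 is tangent to NP there, ZP ⟂ NP, so Z = P + (0, 12.9) = (25.0, 12.9). On A1, P sits at bearing -90° from Z; a 142° counterclockwise sweep puts T at bearing 52°, so T = Z + 12.9·(cos 52°, sin 52°) = (32.9, 23.1). The tangent condition forces ZT to be normal to TJ, so TJ runs along (−sin 52°, cos 52°); with |TJ| = 13.0, J = (22.7, 31.1). Then |PJ| = |J − P| = 31.2.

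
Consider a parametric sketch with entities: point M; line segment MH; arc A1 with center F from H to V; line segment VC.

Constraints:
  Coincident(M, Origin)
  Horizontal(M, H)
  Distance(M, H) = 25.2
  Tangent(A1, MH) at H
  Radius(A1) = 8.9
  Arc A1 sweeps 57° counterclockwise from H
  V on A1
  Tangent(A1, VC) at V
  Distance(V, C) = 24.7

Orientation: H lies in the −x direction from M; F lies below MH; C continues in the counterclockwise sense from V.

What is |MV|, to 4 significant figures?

32.91

Tangency of A1 to MH means the radius FH is perpendicular to MH, so F = H + (0, -8.9) = (-25.20, -8.900). On A1, H sits at bearing 90° from F; a 57° counterclockwise sweep puts V at bearing 147°, so V = F + 8.9·(cos 147°, sin 147°) = (-32.66, -4.053). Then |MV| = |V − M| = 32.91.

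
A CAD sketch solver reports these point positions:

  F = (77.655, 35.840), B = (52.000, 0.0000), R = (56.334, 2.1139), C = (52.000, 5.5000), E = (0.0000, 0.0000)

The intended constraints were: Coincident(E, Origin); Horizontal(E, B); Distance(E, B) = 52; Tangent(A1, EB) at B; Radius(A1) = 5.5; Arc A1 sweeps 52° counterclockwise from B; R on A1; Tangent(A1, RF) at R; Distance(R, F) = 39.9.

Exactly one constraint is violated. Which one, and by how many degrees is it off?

Tangent(A1, RF) at R — off by 5.70°.

E = (0.00, 0.00) ✓; E.y = 0.00, B.y = 0.00 ✓; |EB| = 52.00 ✓; ∠(CB, BE) = 90.00° ✓; |CB| = 5.500 ✓; bearing(C→R) − bearing(C→B) = 52.00° ✓; |CR| = 5.500 ✓; ∠(CR, RF) = 84.30° ✗; |RF| = 39.90 ✓.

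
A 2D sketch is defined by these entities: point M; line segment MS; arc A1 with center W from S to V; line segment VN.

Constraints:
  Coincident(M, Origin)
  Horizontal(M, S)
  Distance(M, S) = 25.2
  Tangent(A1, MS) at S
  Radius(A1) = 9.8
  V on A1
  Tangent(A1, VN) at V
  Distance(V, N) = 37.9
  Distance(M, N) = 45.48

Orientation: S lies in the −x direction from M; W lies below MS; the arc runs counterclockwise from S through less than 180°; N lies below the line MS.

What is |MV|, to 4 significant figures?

36.41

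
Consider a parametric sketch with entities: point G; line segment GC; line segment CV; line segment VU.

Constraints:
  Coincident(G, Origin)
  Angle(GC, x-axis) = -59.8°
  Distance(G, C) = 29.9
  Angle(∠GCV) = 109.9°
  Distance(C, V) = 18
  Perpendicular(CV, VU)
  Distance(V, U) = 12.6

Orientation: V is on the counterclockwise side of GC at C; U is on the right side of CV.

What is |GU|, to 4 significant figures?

49.51

G is at the origin; GC runs at -59.8° with length 29.9, so C = 29.9·(cos -59.8°, sin -59.8°) = (15.04, -25.84). ∠GCV = 109.9°, so CV runs at -59.8° + (180° − 109.9°) = 10.30° from the x-axis; with |CV| = 18.0, V = C + 18.0·(cos 10.30°, sin 10.30°) = (32.75, -22.62). CV ⟂ VU; with |VU| = 12.6 on the right of CV, U = V + 12.6·(0.1788, -0.9839) = (35.00, -35.02). Then |GU| = |U − G| = 49.51.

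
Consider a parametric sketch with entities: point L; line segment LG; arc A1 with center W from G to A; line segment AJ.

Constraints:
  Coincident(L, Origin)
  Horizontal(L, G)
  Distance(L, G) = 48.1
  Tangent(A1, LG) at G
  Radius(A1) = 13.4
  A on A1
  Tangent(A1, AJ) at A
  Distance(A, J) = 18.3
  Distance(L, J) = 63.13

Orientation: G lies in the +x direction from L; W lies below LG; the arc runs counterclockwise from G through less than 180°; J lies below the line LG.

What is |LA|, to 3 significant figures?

45.2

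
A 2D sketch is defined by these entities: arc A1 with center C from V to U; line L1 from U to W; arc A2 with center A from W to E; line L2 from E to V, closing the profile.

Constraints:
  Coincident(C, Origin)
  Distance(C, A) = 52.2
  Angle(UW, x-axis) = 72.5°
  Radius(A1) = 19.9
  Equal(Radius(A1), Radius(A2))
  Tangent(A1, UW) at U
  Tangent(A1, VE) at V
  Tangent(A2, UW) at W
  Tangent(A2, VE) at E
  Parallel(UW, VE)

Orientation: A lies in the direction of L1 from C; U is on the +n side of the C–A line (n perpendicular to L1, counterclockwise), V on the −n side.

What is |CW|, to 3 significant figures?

55.9

The slot axis is L1's direction at 72.5°, so u = (cos 72.5°, sin 72.5°) = (0.301, 0.954) and n = (−sin 72.5°, cos 72.5°) = (-0.954, 0.301). C is at the origin and A lies 52.2 along u from C, so A = 52.2·u = (15.7, 49.8). Tangency of A1 to both parallel lines with radius 19.9 puts U and V at C ± 19.9·n: U = (-19.0, 5.98), V = (19.0, -5.98). Equal radii place W and E the same way about A: W = A + 19.9·n = (-3.28, 55.8), E = A − 19.9·n = (34.7, 43.8). Then |CW| = |W − C| = 55.9.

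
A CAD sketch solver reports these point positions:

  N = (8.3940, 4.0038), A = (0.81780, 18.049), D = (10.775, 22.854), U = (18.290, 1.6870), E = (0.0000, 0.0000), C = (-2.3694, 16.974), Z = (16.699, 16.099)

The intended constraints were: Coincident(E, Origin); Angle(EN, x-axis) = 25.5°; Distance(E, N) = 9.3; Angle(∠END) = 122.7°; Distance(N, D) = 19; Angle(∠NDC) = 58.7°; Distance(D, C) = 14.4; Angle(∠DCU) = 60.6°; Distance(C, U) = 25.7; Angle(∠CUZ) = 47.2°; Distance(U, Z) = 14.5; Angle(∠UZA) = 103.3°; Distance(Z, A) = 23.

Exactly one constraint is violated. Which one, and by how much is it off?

Distance(Z, A) = 23 — off by 7.00.

E = (0.00, 0.00) ✓; EN at 25.50° ✓; |EN| = 9.300 ✓; ∠END = 122.7° ✓; |ND| = 19.00 ✓; ∠NDC = 58.70° ✓; |DC| = 14.40 ✓; ∠DCU = 60.60° ✓; |CU| = 25.70 ✓; ∠CUZ = 47.20° ✓; |UZ| = 14.50 ✓; ∠UZA = 103.3° ✓; |ZA| = 16.00 ✗.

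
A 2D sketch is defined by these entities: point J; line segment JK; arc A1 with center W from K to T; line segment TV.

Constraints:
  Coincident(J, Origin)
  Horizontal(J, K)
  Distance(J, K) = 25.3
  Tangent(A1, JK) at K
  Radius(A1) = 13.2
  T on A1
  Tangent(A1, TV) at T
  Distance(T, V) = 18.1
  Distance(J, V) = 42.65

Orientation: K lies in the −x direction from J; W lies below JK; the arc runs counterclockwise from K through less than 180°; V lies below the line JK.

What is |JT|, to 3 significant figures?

41.5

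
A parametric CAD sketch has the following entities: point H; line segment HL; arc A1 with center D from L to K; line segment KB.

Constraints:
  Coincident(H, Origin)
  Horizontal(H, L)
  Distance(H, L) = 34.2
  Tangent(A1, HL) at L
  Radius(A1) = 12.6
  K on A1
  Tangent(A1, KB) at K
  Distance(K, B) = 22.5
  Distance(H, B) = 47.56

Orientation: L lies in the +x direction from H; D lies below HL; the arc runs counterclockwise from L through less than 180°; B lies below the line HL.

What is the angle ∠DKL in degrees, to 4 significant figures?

36.38°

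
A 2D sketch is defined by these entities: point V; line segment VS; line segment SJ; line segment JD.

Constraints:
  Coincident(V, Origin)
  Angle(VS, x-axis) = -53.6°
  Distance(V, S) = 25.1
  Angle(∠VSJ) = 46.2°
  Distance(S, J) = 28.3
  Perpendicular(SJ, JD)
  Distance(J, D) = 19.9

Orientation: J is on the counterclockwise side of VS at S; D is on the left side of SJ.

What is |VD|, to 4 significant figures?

11.07

∠VSJ = 46.2°, so SJ runs at -53.6° + (180° − 46.2°) = 80.20° from the x-axis; with |SJ| = 28.3, J = S + 28.3·(cos 80.20°, sin 80.20°) = (19.71, 7.684). SJ ⟂ JD; with |JD| = 19.9 on the left of SJ, D = J + 19.9·(-0.9854, 0.1702) = (0.1021, 11.07). Then |VD| = |D − V| = 11.07.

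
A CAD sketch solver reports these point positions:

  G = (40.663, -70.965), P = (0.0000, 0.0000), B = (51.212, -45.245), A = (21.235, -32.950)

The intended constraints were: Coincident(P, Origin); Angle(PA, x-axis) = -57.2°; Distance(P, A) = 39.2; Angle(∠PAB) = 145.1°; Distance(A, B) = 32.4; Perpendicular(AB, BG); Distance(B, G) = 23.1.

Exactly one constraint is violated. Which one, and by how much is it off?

Distance(B, G) = 23.1 — off by 4.70.

P = (0.00, 0.00) ✓; PA at -57.20° ✓; |PA| = 39.20 ✓; ∠PAB = 145.1° ✓; |AB| = 32.40 ✓; ∠(AB, BG) = 90.00° ✓; |BG| = 27.80 ✗.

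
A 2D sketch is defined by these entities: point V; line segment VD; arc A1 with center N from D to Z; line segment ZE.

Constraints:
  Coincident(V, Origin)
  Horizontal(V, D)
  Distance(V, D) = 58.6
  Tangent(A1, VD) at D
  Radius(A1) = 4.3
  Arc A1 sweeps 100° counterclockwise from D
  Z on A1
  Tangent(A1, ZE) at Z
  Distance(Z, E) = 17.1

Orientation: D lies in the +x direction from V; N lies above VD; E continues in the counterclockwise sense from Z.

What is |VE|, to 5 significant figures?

63.741

V is at the origin; V and D share the same y with |VD| = 58.6 and D on the +x side, so D = (58.600, 0.0000). Since A1 is tangent to VD there, ND ⟂ VD, so N = D + (0, 4.3) = (58.600, 4.3000). On A1, D sits at bearing -90° from N; a 100° counterclockwise sweep puts Z at bearing 10°, so Z = N + 4.3·(cos 10°, sin 10°) = (62.835, 5.0467). A1 meets ZE tangentially, so NZ is at right angles to ZE, so ZE runs along (−sin 10°, cos 10°); with |ZE| = 17.1, E = (59.865, 21.887). Then |VE| = |E − V| = 63.741.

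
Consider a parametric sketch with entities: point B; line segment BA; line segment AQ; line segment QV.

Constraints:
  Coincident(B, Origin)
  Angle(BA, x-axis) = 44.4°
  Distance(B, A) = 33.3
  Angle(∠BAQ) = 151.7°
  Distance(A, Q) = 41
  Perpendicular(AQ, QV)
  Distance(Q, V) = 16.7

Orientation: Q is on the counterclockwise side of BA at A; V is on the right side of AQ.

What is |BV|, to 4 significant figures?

77.46

∠BAQ = 151.7°, so AQ runs at 44.4° + (180° − 151.7°) = 72.70° from the x-axis; with |AQ| = 41.0, Q = A + 41.0·(cos 72.70°, sin 72.70°) = (35.98, 62.44). AQ is perpendicular to QV; with |QV| = 16.7 on the right of AQ, V = Q + 16.7·(0.9548, -0.2974) = (51.93, 57.48). Then |BV| = |V − B| = 77.46.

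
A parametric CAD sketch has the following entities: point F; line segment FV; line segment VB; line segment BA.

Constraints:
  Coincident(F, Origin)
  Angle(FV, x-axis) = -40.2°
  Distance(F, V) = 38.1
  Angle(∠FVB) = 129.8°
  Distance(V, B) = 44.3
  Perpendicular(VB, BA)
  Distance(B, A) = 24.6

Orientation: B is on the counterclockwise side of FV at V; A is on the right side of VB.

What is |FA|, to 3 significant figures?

87.3

F is at the origin; FV runs at -40.2° with length 38.1, so V = 38.1·(cos -40.2°, sin -40.2°) = (29.1, -24.6). ∠FVB = 129.8°, so VB runs at -40.2° + (180° − 129.8°) = 10.0° from the x-axis; with |VB| = 44.3, B = V + 44.3·(cos 10.0°, sin 10.0°) = (72.7, -16.9). VB is perpendicular to BA; with |BA| = 24.6 on the right of VB, A = B + 24.6·(0.174, -0.985) = (77.0, -41.1). Then |FA| = |A − F| = 87.3.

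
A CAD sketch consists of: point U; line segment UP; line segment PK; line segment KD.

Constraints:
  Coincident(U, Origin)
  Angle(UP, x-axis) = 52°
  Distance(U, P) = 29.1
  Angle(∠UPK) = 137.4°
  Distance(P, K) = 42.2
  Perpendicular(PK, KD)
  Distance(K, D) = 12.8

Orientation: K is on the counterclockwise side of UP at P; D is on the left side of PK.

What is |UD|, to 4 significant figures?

63.99

∠UPK = 137.4°, so PK runs at 52.0° + (180° − 137.4°) = 94.60° from the x-axis; with |PK| = 42.2, K = P + 42.2·(cos 94.60°, sin 94.60°) = (14.53, 65.00). PK is perpendicular to KD; with |KD| = 12.8 on the left of PK, D = K + 12.8·(-0.9968, -0.08020) = (1.773, 63.97). Then |UD| = |D − U| = 63.99.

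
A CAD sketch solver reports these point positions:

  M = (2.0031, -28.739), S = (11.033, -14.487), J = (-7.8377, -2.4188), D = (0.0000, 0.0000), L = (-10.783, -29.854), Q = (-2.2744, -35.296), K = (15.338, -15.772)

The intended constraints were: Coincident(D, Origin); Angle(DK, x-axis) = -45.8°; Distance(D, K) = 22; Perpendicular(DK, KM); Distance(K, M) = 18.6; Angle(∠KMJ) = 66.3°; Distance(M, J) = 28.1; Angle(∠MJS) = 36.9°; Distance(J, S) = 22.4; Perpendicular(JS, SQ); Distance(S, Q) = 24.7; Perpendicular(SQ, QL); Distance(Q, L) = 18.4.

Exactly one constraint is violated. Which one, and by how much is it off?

Distance(Q, L) = 18.4 — off by 8.30.

D = (0.00, 0.00) ✓; DK at -45.80° ✓; |DK| = 22.00 ✓; ∠(DK, KM) = 90.00° ✓; |KM| = 18.60 ✓; ∠KMJ = 66.30° ✓; |MJ| = 28.10 ✓; ∠MJS = 36.90° ✓; |JS| = 22.40 ✓; ∠(JS, SQ) = 90.00° ✓; |SQ| = 24.70 ✓; ∠(SQ, QL) = 90.00° ✓; |QL| = 10.10 ✗.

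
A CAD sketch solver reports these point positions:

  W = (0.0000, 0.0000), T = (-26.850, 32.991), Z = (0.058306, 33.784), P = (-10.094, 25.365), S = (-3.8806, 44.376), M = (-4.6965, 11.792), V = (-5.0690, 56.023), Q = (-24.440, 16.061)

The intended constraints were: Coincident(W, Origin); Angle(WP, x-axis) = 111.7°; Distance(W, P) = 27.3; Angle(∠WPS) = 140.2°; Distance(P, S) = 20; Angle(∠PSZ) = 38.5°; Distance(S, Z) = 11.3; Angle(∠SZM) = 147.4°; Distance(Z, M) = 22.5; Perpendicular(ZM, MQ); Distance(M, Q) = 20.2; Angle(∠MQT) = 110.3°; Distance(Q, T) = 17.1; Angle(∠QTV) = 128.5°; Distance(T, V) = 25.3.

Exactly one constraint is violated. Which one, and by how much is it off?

Distance(T, V) = 25.3 — off by 6.40.

W = (0.00, 0.00) ✓; WP at 111.7° ✓; |WP| = 27.30 ✓; ∠WPS = 140.2° ✓; |PS| = 20.00 ✓; ∠PSZ = 38.50° ✓; |SZ| = 11.30 ✓; ∠SZM = 147.4° ✓; |ZM| = 22.50 ✓; ∠(ZM, MQ) = 90.00° ✓; |MQ| = 20.20 ✓; ∠MQT = 110.3° ✓; |QT| = 17.10 ✓; ∠QTV = 128.5° ✓; |TV| = 31.70 ✗.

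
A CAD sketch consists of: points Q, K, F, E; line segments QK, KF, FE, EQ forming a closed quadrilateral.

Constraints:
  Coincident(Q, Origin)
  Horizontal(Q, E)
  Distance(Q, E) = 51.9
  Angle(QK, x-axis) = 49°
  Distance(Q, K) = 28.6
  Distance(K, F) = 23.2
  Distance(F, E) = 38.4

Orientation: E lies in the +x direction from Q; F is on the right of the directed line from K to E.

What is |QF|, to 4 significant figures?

13.55

Q is at the origin; QE is horizontal with |QE| = 51.9 and E in +x, so E = (51.9, 0). QK runs at 49.0° with |QK| = 28.6, so K = (18.76, 21.58). F is determined by |KF| = 23.2 and |FE| = 38.4 together: it lies at the intersection of circle(K, 23.2) and circle(E, 38.4). With |KE| = 39.55, the foot of the radical line on KE is 7.935 from K and the perpendicular offset is √(23.2² − 7.935²) = 21.80. Taking the right-of-KE solution: F = (13.51, -1.014).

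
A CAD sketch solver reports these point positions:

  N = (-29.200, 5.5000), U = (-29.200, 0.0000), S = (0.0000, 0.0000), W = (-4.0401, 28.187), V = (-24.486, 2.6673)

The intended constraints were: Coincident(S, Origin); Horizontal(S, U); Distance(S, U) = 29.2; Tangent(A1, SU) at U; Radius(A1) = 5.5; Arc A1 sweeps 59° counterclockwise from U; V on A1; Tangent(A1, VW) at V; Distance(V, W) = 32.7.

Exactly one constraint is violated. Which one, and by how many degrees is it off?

Tangent(A1, VW) at V — off by 7.70°.

S = (0.00, 0.00) ✓; S.y = 0.00, U.y = 0.00 ✓; |SU| = 29.20 ✓; ∠(NU, US) = 90.00° ✓; |NU| = 5.500 ✓; bearing(N→V) − bearing(N→U) = 59.00° ✓; |NV| = 5.500 ✓; ∠(NV, VW) = 97.70° ✗; |VW| = 32.70 ✓.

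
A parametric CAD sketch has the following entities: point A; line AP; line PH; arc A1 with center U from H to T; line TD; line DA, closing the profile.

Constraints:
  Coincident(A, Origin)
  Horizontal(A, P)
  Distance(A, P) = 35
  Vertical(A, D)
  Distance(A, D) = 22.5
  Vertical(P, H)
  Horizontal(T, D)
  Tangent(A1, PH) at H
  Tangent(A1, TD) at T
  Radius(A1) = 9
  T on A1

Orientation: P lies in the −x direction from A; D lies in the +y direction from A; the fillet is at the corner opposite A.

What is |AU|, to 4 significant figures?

29.30

A is at the origin; A and P share the same y with |AP| = 35.0 and P on the −x side, so P = (-35.00, 0.000). A and D share the same x with |AD| = 22.5 and D on the +y side, so D = (0.000, 22.50). The virtual corner opposite A is at (-35.00, 22.50). A1 meets PH tangentially, so UH is at right angles to PH and tangency of A1 to TD means the radius UT is perpendicular to TD, with radius 9.0, so the center U sits 9.0 in from both sides at U = (-26.00, 13.50). Then |AU| = |U − A| = 29.30.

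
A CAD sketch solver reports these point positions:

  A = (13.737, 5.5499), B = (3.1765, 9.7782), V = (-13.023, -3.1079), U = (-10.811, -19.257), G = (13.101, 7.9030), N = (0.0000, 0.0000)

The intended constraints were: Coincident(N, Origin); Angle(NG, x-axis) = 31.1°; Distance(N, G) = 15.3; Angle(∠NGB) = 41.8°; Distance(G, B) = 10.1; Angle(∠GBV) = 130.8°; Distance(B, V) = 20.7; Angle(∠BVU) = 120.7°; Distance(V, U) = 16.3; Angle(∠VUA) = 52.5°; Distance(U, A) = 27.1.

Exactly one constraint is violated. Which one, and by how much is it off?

Distance(U, A) = 27.1 — off by 7.80.

N = (0.00, 0.00) ✓; NG at 31.10° ✓; |NG| = 15.30 ✓; ∠NGB = 41.80° ✓; |GB| = 10.10 ✓; ∠GBV = 130.8° ✓; |BV| = 20.70 ✓; ∠BVU = 120.7° ✓; |VU| = 16.30 ✓; ∠VUA = 52.50° ✓; |UA| = 34.90 ✗.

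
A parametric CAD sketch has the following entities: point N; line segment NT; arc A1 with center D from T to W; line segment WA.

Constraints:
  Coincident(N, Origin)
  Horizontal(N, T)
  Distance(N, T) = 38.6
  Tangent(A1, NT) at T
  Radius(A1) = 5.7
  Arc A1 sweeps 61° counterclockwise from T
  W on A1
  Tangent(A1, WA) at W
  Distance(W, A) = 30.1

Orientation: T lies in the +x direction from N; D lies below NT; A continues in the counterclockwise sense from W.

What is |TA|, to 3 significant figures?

35.2

N is at the origin; NT is horizontal with |NT| = 38.6 and T on the +x side, so T = (38.6, 0.00). A1 meets NT tangentially, so DT is at right angles to NT, so D = T + (0, -5.7) = (38.6, -5.70). On A1, T sits at bearing 90° from D; a 61° counterclockwise sweep puts W at bearing 151°, so W = D + 5.7·(cos 151°, sin 151°) = (33.6, -2.94). A1 meets WA tangentially, so DW is at right angles to WA, so WA runs along (−sin 151°, cos 151°); with |WA| = 30.1, A = (19.0, -29.3). Then |TA| = |A − T| = 35.2.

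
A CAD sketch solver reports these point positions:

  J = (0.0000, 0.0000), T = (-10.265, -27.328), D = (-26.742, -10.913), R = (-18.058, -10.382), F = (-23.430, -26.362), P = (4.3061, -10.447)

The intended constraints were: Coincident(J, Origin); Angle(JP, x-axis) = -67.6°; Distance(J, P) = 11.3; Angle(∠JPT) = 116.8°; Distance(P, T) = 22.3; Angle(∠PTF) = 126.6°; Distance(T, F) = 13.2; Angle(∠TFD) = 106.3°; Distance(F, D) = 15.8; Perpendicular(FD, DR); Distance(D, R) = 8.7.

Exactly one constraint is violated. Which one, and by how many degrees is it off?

Perpendicular(FD, DR) — off by 8.60°.

J = (0.00, 0.00) ✓; JP at -67.60° ✓; |JP| = 11.30 ✓; ∠JPT = 116.8° ✓; |PT| = 22.30 ✓; ∠PTF = 126.6° ✓; |TF| = 13.20 ✓; ∠TFD = 106.3° ✓; |FD| = 15.80 ✓; ∠(FD, DR) = 98.60° ✗; |DR| = 8.700 ✓.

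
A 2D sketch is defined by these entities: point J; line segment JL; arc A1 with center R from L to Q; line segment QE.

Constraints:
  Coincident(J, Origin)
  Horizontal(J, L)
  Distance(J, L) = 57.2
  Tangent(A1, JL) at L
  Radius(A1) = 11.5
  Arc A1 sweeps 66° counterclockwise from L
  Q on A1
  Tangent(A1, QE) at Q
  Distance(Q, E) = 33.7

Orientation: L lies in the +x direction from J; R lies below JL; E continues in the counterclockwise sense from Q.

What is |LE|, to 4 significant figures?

44.73

J is at the origin; J and L share the same y with |JL| = 57.2 and L on the +x side, so L = (57.20, 0.000). Since A1 is tangent to JL there, RL ⟂ JL, so R = L + (0, -11.5) = (57.20, -11.50). On A1, L sits at bearing 90° from R; a 66° counterclockwise sweep puts Q at bearing 156°, so Q = R + 11.5·(cos 156°, sin 156°) = (46.69, -6.823). The tangent condition forces RQ to be normal to QE, so QE runs along (−sin 156°, cos 156°); with |QE| = 33.7, E = (32.99, -37.61). Then |LE| = |E − L| = 44.73.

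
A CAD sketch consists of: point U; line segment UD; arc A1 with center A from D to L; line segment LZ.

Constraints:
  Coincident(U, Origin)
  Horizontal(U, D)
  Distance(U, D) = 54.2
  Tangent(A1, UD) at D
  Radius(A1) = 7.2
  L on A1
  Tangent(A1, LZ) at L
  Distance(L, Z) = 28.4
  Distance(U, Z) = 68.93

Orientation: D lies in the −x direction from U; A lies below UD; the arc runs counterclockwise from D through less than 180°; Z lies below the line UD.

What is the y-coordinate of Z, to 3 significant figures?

-36.2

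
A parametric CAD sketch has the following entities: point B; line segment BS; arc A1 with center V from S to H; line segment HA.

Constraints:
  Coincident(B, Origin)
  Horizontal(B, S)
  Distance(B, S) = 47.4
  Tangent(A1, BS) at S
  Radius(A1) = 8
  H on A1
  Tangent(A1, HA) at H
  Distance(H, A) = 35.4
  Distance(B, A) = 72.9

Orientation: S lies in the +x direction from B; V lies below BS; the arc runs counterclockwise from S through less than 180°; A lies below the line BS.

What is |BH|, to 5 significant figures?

42.426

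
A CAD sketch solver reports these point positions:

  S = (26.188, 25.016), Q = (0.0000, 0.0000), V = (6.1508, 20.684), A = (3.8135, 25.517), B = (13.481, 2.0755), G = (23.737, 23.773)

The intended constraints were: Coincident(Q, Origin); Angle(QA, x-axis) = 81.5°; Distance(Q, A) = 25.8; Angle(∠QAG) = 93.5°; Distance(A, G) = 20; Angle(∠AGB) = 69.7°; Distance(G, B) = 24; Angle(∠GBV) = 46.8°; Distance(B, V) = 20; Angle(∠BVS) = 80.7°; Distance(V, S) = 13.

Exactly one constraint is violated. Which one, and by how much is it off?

Distance(V, S) = 13 — off by 7.50.

Q = (0.00, 0.00) ✓; QA at 81.50° ✓; |QA| = 25.80 ✓; ∠QAG = 93.50° ✓; |AG| = 20.00 ✓; ∠AGB = 69.70° ✓; |GB| = 24.00 ✓; ∠GBV = 46.80° ✓; |BV| = 20.00 ✓; ∠BVS = 80.70° ✓; |VS| = 20.50 ✗.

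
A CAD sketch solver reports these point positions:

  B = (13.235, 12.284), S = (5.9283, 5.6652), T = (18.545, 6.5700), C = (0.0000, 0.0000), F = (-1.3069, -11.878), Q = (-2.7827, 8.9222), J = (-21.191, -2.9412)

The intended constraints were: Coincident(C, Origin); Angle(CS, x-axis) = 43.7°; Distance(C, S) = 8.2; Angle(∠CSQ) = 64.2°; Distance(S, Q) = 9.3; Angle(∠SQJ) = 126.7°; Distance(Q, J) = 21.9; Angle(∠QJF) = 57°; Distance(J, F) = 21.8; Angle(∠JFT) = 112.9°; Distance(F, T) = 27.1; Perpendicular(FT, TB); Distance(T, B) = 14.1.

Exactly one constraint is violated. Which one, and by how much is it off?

Distance(T, B) = 14.1 — off by 6.30.

C = (0.00, 0.00) ✓; CS at 43.70° ✓; |CS| = 8.200 ✓; ∠CSQ = 64.20° ✓; |SQ| = 9.300 ✓; ∠SQJ = 126.7° ✓; |QJ| = 21.90 ✓; ∠QJF = 57.00° ✓; |JF| = 21.80 ✓; ∠JFT = 112.9° ✓; |FT| = 27.10 ✓; ∠(FT, TB) = 90.00° ✓; |TB| = 7.800 ✗.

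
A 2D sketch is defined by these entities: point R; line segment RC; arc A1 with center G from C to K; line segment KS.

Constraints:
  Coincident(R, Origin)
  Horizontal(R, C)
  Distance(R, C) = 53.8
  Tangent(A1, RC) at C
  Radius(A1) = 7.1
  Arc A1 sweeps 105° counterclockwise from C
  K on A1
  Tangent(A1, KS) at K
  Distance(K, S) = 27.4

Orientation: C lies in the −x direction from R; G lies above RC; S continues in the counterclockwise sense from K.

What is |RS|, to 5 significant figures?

64.599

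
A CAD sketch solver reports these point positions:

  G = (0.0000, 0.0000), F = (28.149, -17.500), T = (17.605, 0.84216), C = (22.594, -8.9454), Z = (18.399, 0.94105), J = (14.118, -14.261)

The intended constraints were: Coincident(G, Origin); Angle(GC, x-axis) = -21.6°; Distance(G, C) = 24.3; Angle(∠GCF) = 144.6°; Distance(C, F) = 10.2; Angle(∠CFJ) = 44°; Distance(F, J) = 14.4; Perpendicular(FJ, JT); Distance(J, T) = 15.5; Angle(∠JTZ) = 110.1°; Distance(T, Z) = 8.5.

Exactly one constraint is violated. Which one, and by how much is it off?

Distance(T, Z) = 8.5 — off by 7.70.

G = (0.00, 0.00) ✓; GC at -21.60° ✓; |GC| = 24.30 ✓; ∠GCF = 144.6° ✓; |CF| = 10.20 ✓; ∠CFJ = 44.00° ✓; |FJ| = 14.40 ✓; ∠(FJ, JT) = 90.00° ✓; |JT| = 15.50 ✓; ∠JTZ = 110.1° ✓; |TZ| = 0.8001 ✗.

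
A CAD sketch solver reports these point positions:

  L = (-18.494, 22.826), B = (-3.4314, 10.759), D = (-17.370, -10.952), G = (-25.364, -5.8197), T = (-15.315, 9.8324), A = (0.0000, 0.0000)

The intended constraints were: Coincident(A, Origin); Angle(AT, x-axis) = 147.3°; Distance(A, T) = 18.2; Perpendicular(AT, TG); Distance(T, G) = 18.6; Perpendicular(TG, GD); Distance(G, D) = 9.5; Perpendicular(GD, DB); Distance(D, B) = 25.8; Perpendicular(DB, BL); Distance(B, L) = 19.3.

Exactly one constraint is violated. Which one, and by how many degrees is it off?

Perpendicular(DB, BL) — off by 6.00°.

A = (0.00, 0.00) ✓; AT at 147.3° ✓; |AT| = 18.20 ✓; ∠(AT, TG) = 90.00° ✓; |TG| = 18.60 ✓; ∠(TG, GD) = 90.00° ✓; |GD| = 9.500 ✓; ∠(GD, DB) = 90.00° ✓; |DB| = 25.80 ✓; ∠(DB, BL) = 84.00° ✗; |BL| = 19.30 ✓.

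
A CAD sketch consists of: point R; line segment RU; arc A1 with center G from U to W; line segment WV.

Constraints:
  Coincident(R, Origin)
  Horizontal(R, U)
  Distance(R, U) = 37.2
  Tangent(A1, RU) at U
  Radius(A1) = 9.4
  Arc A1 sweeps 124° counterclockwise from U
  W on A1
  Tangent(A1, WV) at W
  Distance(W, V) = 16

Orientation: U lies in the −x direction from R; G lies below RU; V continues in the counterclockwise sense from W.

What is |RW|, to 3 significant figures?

47.3

R is at the origin; RU is horizontal with |RU| = 37.2 and U on the −x side, so U = (-37.2, 0.00). Since A1 is tangent to RU there, GU ⟂ RU, so G = U + (0, -9.4) = (-37.2, -9.40). On A1, U sits at bearing 90° from G; a 124° counterclockwise sweep puts W at bearing 214°, so W = G + 9.4·(cos 214°, sin 214°) = (-45.0, -14.7). Then |RW| = |W − R| = 47.3.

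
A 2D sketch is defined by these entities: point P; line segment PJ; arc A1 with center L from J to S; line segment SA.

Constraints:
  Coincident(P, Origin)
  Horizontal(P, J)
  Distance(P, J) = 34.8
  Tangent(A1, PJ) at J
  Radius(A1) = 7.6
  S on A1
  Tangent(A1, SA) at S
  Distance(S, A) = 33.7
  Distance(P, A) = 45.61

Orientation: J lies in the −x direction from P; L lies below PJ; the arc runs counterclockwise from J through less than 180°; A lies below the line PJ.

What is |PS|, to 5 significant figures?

42.777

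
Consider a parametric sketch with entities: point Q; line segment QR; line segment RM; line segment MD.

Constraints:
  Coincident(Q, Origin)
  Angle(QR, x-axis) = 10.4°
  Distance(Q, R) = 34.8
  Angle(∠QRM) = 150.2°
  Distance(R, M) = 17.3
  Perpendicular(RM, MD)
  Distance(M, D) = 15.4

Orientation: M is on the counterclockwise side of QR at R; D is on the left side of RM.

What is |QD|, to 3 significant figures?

47.5

Q is at the origin; QR runs at 10.4° with length 34.8, so R = 34.8·(cos 10.4°, sin 10.4°) = (34.2, 6.28). ∠QRM = 150.2°, so RM runs at 10.4° + (180° − 150.2°) = 40.2° from the x-axis; with |RM| = 17.3, M = R + 17.3·(cos 40.2°, sin 40.2°) = (47.4, 17.4). RM is perpendicular to MD; with |MD| = 15.4 on the left of RM, D = M + 15.4·(-0.645, 0.764) = (37.5, 29.2). Then |QD| = |D − Q| = 47.5.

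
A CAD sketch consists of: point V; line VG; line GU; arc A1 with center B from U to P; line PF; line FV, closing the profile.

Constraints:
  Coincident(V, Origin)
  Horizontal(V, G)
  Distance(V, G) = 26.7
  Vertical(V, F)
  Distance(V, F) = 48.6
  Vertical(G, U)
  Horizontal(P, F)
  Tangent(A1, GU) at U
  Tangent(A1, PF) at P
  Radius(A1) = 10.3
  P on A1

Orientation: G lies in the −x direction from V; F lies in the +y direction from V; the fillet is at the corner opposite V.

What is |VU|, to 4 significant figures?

46.69

V is at the origin; V and G share the same y with |VG| = 26.7 and G on the −x side, so G = (-26.70, 0.000). V and F share the same x with |VF| = 48.6 and F on the +y side, so F = (0.000, 48.60). The virtual corner opposite V is at (-26.70, 48.60). Since A1 is tangent to GU there, BU ⟂ GU and tangency of A1 to PF means the radius BP is perpendicular to PF, with radius 10.3, so the center B sits 10.3 in from both sides at B = (-16.40, 38.30). That places the tangent points at U = (-26.70, 38.30) on GU and P = (-16.40, 48.60) on PF. Then |VU| = |U − V| = 46.69.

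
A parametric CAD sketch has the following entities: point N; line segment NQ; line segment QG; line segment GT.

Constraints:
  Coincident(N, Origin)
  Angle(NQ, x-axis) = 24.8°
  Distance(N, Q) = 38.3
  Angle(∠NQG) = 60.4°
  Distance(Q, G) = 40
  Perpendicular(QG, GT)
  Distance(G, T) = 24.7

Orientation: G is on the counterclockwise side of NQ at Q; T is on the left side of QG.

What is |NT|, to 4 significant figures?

22.77

N is at the origin; NQ runs at 24.8° with length 38.3, so Q = 38.3·(cos 24.8°, sin 24.8°) = (34.77, 16.07). ∠NQG = 60.4°, so QG runs at 24.8° + (180° − 60.4°) = 144.4° from the x-axis; with |QG| = 40.0, G = Q + 40.0·(cos 144.4°, sin 144.4°) = (2.244, 39.35). QG is perpendicular to GT; with |GT| = 24.7 on the left of QG, T = G + 24.7·(-0.5821, -0.8131) = (-12.13, 19.27). Then |NT| = |T − N| = 22.77.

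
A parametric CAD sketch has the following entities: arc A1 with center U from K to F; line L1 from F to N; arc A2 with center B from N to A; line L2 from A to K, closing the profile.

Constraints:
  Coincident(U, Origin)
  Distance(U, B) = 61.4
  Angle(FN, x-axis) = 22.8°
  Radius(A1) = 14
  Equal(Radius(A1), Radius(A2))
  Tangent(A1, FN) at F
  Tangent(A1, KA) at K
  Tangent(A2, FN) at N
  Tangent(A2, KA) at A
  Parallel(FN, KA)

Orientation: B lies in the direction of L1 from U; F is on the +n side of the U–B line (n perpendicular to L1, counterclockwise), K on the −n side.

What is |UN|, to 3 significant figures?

63.0

The slot axis is L1's direction at 22.8°, so u = (cos 22.8°, sin 22.8°) = (0.922, 0.388) and n = (−sin 22.8°, cos 22.8°) = (-0.388, 0.922). U is at the origin and B lies 61.4 along u from U, so B = 61.4·u = (56.6, 23.8). Tangency of A1 to both parallel lines with radius 14.0 puts F and K at U ± 14.0·n: F = (-5.43, 12.9), K = (5.43, -12.9). Equal radii place N and A the same way about B: N = B + 14.0·n = (51.2, 36.7), A = B − 14.0·n = (62.0, 10.9). Then |UN| = |N − U| = 63.0.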